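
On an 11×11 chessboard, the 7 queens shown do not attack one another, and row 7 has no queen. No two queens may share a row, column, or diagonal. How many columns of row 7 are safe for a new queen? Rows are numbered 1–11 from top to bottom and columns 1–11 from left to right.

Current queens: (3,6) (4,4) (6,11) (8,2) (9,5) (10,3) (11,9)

(3,6) attacks row 7 at column 6 and diagonals 2, 10.
(4,4) attacks row 7 at column 4 and diagonals 1, 7.
(6,11) attacks row 7 at column 11 and diagonals 10.
(8,2) attacks row 7 at column 2 and diagonals 1, 3.
(9,5) attacks row 7 at column 5 and diagonals 3, 7.
(10,3) attacks row 7 at column 3 and diagonals 6.
(11,9) attacks row 7 at column 9 and diagonals 5.
Attacked columns: {1, 2, 3, 4, 5, 6, 7, 9, 10, 11}. Safe: {8}.

1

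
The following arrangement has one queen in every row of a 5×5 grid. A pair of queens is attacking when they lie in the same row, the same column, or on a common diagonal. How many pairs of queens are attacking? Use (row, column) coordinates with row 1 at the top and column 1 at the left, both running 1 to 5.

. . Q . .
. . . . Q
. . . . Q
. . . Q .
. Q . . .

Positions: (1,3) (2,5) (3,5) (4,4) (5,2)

Same column: (2,5)–(3,5) (column 5).
Same diagonal: (1,3)–(3,5) (|1−3| = |3−5| = 2); (2,5)–(5,2) (|2−5| = |5−2| = 3); (3,5)–(4,4) (|3−4| = |5−4| = 1).
Total attacking pairs: 4.

4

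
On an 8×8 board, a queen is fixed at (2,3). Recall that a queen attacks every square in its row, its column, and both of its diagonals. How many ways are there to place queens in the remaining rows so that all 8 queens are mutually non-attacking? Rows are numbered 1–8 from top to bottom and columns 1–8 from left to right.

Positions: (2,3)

14

Branch on row 1: col 1 → 0; col 5 → 3; col 6 → 8; col 7 → 2; col 8 → 1.
Sum: 0 + 3 + 8 + 2 + 1 = 14.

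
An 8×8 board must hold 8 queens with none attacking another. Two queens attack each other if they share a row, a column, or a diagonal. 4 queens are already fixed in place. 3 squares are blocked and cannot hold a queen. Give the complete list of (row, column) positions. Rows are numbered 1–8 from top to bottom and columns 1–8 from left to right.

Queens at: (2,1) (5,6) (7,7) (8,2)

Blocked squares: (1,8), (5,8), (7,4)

(1,4) (2,1) (3,5) (4,8) (5,6) (6,3) (7,7) (8,2)

Row 1: attacked by (2,1)→{1,2}; (5,6)→{2,6}; (7,7)→{1,7}; (8,2)→{2}. Blocked: 8. Safe: 3, 4, 5. Place at column 4.
Row 3: attacked by (1,4)→{2,4,6}; (2,1)→{1,2}; (5,6)→{4,6,8}; (7,7)→{3,7}; (8,2)→{2,7}. Safe: 5. Place at column 5.
Row 4: attacked by (1,4)→{1,4,7}; (2,1)→{1,3}; (3,5)→{4,5,6}; (5,6)→{5,6,7}; (7,7)→{4,7}; (8,2)→{2,6}. Safe: 8. Place at column 8.
Row 6: attacked by (1,4)→{4}; (2,1)→{1,5}; (3,5)→{2,5,8}; (4,8)→{6,8}; (5,6)→{5,6,7}; (7,7)→{6,7,8}; (8,2)→{2,4}. Safe: 3. Place at column 3.
Columns [4, 1, 5, 8, 6, 3, 7, 2], r−c [-3, 1, -2, -4, -1, 3, 0, 6], r+c [5, 3, 8, 12, 11, 9, 14, 10] are all distinct, so no two queens attack.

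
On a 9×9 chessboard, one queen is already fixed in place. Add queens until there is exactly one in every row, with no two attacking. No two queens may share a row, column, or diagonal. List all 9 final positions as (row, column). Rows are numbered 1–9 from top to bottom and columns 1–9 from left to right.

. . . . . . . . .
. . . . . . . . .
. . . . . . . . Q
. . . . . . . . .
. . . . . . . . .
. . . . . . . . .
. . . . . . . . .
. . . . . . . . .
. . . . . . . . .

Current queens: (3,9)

Row 1: attacked by (3,9)→{7,9}. Safe: 1, 2, 3, 4, 5, 6, 8. Place at column 6.
Row 2: attacked by (1,6)→{5,6,7}; (3,9)→{8,9}. Safe: 1, 2, 3, 4. Place at column 4.
Row 4: attacked by (1,6)→{3,6,9}; (2,4)→{2,4,6}; (3,9)→{8,9}. Safe: 1, 5, 7. Place at column 1.
Row 5: attacked by (1,6)→{2,6}; (2,4)→{1,4,7}; (3,9)→{7,9}; (4,1)→{1,2}. Safe: 3, 5, 8. Place at column 3.
Row 6: attacked by (1,6)→{1,6}; (2,4)→{4,8}; (3,9)→{6,9}; (4,1)→{1,3}; (5,3)→{2,3,4}. Safe: 5, 7. Place at column 7.
Row 7: attacked by (1,6)→{6}; (2,4)→{4,9}; (3,9)→{5,9}; (4,1)→{1,4}; (5,3)→{1,3,5}; (6,7)→{6,7,8}. Safe: 2. Place at column 2.
Row 8: attacked by (1,6)→{6}; (2,4)→{4}; (3,9)→{4,9}; (4,1)→{1,5}; (5,3)→{3,6}; (6,7)→{5,7,9}; (7,2)→{1,2,3}. Safe: 8. Place at column 8.
Row 9: attacked by (1,6)→{6}; (2,4)→{4}; (3,9)→{3,9}; (4,1)→{1,6}; (5,3)→{3,7}; (6,7)→{4,7}; (7,2)→{2,4}; (8,8)→{7,8,9}. Safe: 5. Place at column 5.
Columns [6, 4, 9, 1, 3, 7, 2, 8, 5], r−c [-5, -2, -6, 3, 2, -1, 5, 0, 4], r+c [7, 6, 12, 5, 8, 13, 9, 16, 14] are all distinct, so no two queens attack.

(1,6) (2,4) (3,9) (4,1) (5,3) (6,7) (7,2) (8,8) (9,5)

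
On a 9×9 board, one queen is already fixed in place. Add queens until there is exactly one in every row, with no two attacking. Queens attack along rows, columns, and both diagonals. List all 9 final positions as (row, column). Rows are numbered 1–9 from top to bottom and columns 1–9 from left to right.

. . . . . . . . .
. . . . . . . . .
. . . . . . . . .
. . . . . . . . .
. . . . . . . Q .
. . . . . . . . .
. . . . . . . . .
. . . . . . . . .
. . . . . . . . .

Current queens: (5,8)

(1,5) (2,3) (3,9) (4,6) (5,8) (6,2) (7,4) (8,1) (9,7)

Row 1: attacked by (5,8)→{4,8}. Safe: 1, 2, 3, 5, 6, 7, 9. Place at column 5.
Row 2: attacked by (1,5)→{4,5,6}; (5,8)→{5,8}. Safe: 1, 2, 3, 7, 9. Place at column 3.
Row 3: attacked by (1,5)→{3,5,7}; (2,3)→{2,3,4}; (5,8)→{6,8}. Safe: 1, 9. Place at column 9.
Row 4: attacked by (1,5)→{2,5,8}; (2,3)→{1,3,5}; (3,9)→{8,9}; (5,8)→{7,8,9}. Safe: 4, 6. Place at column 6.
Row 6: attacked by (1,5)→{5}; (2,3)→{3,7}; (3,9)→{6,9}; (4,6)→{4,6,8}; (5,8)→{7,8,9}. Safe: 1, 2. Place at column 2.
Row 7: attacked by (1,5)→{5}; (2,3)→{3,8}; (3,9)→{5,9}; (4,6)→{3,6,9}; (5,8)→{6,8}; (6,2)→{1,2,3}. Safe: 4, 7. Place at column 4.
Row 8: attacked by (1,5)→{5}; (2,3)→{3,9}; (3,9)→{4,9}; (4,6)→{2,6}; (5,8)→{5,8}; (6,2)→{2,4}; (7,4)→{3,4,5}. Safe: 1, 7. Place at column 1.
Row 9: attacked by (1,5)→{5}; (2,3)→{3}; (3,9)→{3,9}; (4,6)→{1,6}; (5,8)→{4,8}; (6,2)→{2,5}; (7,4)→{2,4,6}; (8,1)→{1,2}. Safe: 7. Place at column 7.
Columns [5, 3, 9, 6, 8, 2, 4, 1, 7], r−c [-4, -1, -6, -2, -3, 4, 3, 7, 2], r+c [6, 5, 12, 10, 13, 8, 11, 9, 16] are all distinct, so no two queens attack.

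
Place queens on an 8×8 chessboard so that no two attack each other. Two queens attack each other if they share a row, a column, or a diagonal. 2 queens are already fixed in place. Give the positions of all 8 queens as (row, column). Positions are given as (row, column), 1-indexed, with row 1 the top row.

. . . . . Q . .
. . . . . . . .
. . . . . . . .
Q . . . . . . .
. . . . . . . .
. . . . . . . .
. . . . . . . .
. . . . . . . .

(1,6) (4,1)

Row 2: attacked by (1,6)→{5,6,7}; (4,1)→{1,3}. Safe: 2, 4, 8. Place at column 2.
Row 3: attacked by (1,6)→{4,6,8}; (2,2)→{1,2,3}; (4,1)→{1,2}. Safe: 5, 7. Place at column 7.
Row 5: attacked by (1,6)→{2,6}; (2,2)→{2,5}; (3,7)→{5,7}; (4,1)→{1,2}. Safe: 3, 4, 8. Place at column 4.
Row 6: attacked by (1,6)→{1,6}; (2,2)→{2,6}; (3,7)→{4,7}; (4,1)→{1,3}; (5,4)→{3,4,5}. Safe: 8. Place at column 8.
Row 7: attacked by (1,6)→{6}; (2,2)→{2,7}; (3,7)→{3,7}; (4,1)→{1,4}; (5,4)→{2,4,6}; (6,8)→{7,8}. Safe: 5. Place at column 5.
Row 8: attacked by (1,6)→{6}; (2,2)→{2,8}; (3,7)→{2,7}; (4,1)→{1,5}; (5,4)→{1,4,7}; (6,8)→{6,8}; (7,5)→{4,5,6}. Safe: 3. Place at column 3.
Columns [6, 2, 7, 1, 4, 8, 5, 3], r−c [-5, 0, -4, 3, 1, -2, 2, 5], r+c [7, 4, 10, 5, 9, 14, 12, 11] are all distinct, so no two queens attack.

(1,6) (2,2) (3,7) (4,1) (5,4) (6,8) (7,5) (8,3)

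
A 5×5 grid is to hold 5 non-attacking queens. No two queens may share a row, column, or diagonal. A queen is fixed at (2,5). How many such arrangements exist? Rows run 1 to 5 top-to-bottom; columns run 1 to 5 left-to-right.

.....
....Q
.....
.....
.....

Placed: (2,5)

2

Branch on row 1: col 1 → 0; col 2 → 1; col 3 → 1.
Sum: 0 + 1 + 1 = 2.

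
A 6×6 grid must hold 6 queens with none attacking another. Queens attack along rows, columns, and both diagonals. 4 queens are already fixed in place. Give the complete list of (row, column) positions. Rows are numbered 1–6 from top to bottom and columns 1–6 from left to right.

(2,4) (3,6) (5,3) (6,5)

(1,2) (2,4) (3,6) (4,1) (5,3) (6,5)

Row 1: attacked by (2,4)→{3,4,5}; (3,6)→{4,6}; (5,3)→{3}; (6,5)→{5}. Safe: 1, 2. Place at column 2.
Row 4: attacked by (1,2)→{2,5}; (2,4)→{2,4,6}; (3,6)→{5,6}; (5,3)→{2,3,4}; (6,5)→{3,5}. Safe: 1. Place at column 1.
Columns [2, 4, 6, 1, 3, 5], r−c [-1, -2, -3, 3, 2, 1], r+c [3, 6, 9, 5, 8, 11] are all distinct, so no two queens attack.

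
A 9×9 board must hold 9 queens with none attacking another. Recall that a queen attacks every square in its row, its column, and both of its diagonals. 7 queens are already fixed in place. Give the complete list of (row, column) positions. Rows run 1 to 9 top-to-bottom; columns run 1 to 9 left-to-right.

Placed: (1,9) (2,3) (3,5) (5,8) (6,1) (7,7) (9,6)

(1,9) (2,3) (3,5) (4,2) (5,8) (6,1) (7,7) (8,4) (9,6)

Row 4: attacked by (1,9)→{6,9}; (2,3)→{1,3,5}; (3,5)→{4,5,6}; (5,8)→{7,8,9}; (6,1)→{1,3}; (7,7)→{4,7}; (9,6)→{1,6}. Safe: 2. Place at column 2.
Row 8: attacked by (1,9)→{2,9}; (2,3)→{3,9}; (3,5)→{5}; (4,2)→{2,6}; (5,8)→{5,8}; (6,1)→{1,3}; (7,7)→{6,7,8}; (9,6)→{5,6,7}. Safe: 4. Place at column 4.
Columns [9, 3, 5, 2, 8, 1, 7, 4, 6], r−c [-8, -1, -2, 2, -3, 5, 0, 4, 3], r+c [10, 5, 8, 6, 13, 7, 14, 12, 15] are all distinct, so no two queens attack.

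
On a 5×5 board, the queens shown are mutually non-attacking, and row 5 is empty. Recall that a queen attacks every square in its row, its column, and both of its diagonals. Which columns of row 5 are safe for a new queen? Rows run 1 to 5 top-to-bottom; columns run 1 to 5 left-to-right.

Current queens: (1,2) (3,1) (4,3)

columns 5

(1,2) attacks row 5 at column 2.
(3,1) attacks row 5 at column 1 and diagonals 3.
(4,3) attacks row 5 at column 3 and diagonals 2, 4.
Attacked columns: {1, 2, 3, 4}. Safe: {5}.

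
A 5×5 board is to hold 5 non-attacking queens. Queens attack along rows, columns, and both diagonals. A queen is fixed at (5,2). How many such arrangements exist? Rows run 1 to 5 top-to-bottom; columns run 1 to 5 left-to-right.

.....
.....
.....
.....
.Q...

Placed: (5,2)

Branch on row 1: col 1 → 0; col 3 → 0; col 4 → 1; col 5 → 1.
Sum: 0 + 0 + 1 + 1 = 2.

2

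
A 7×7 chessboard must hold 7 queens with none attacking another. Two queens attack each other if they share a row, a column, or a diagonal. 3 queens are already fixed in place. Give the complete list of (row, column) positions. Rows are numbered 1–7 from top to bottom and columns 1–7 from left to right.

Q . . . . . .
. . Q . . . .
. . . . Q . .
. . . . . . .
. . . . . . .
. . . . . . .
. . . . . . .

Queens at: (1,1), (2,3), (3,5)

(1,1) (2,3) (3,5) (4,7) (5,2) (6,4) (7,6)

Row 4: attacked by (1,1)→{1,4}; (2,3)→{1,3,5}; (3,5)→{4,5,6}. Safe: 2, 7. Place at column 7.
Row 5: attacked by (1,1)→{1,5}; (2,3)→{3,6}; (3,5)→{3,5,7}; (4,7)→{6,7}. Safe: 2, 4. Place at column 2.
Row 6: attacked by (1,1)→{1,6}; (2,3)→{3,7}; (3,5)→{2,5}; (4,7)→{5,7}; (5,2)→{1,2,3}. Safe: 4. Place at column 4.
Row 7: attacked by (1,1)→{1,7}; (2,3)→{3}; (3,5)→{1,5}; (4,7)→{4,7}; (5,2)→{2,4}; (6,4)→{3,4,5}. Safe: 6. Place at column 6.
Columns [1, 3, 5, 7, 2, 4, 6], r−c [0, -1, -2, -3, 3, 2, 1], r+c [2, 5, 8, 11, 7, 10, 13] are all distinct, so no two queens attack.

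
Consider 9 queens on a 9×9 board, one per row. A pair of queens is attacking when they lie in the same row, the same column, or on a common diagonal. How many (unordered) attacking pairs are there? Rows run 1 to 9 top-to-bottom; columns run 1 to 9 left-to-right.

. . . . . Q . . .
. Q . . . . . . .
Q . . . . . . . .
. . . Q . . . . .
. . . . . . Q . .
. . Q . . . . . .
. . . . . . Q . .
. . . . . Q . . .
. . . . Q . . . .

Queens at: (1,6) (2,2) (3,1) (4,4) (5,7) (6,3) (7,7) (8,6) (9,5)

10

Same column: (1,6)–(8,6) (column 6); (5,7)–(7,7) (column 7).
Same diagonal: (2,2)–(3,1) (|2−3| = |2−1| = 1); (2,2)–(4,4) (|2−4| = |2−4| = 2); (2,2)–(7,7) (|2−7| = |2−7| = 5); (3,1)–(8,6) (|3−8| = |1−6| = 5); (4,4)–(7,7) (|4−7| = |4−7| = 3); (7,7)–(8,6) (|7−8| = |7−6| = 1); (7,7)–(9,5) (|7−9| = |7−5| = 2); (8,6)–(9,5) (|8−9| = |6−5| = 1).
Total attacking pairs: 10.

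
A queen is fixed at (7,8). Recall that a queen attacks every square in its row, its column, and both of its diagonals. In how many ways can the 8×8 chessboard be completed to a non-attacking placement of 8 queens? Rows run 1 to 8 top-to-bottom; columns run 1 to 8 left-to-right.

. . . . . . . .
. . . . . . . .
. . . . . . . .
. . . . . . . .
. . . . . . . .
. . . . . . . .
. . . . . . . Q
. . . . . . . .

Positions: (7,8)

Branch on row 1: col 1 → 0; col 3 → 3; col 4 → 1; col 5 → 2; col 6 → 1; col 7 → 1.
Sum: 0 + 3 + 1 + 2 + 1 + 1 = 8.

8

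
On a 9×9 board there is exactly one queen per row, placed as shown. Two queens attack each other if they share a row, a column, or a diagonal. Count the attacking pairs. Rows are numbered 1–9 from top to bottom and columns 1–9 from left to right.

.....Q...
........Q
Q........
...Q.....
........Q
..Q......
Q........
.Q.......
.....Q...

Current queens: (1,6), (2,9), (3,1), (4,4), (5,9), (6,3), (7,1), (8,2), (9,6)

6

Same column: (1,6)–(9,6) (column 6); (2,9)–(5,9) (column 9); (3,1)–(7,1) (column 1).
Same diagonal: (4,4)–(7,1) (|4−7| = |4−1| = 3); (6,3)–(9,6) (|6−9| = |3−6| = 3); (7,1)–(8,2) (|7−8| = |1−2| = 1).
Total attacking pairs: 6.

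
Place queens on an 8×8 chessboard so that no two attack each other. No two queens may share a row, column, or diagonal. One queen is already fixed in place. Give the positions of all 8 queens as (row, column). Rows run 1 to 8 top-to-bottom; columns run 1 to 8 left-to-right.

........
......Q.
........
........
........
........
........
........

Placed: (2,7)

Row 1: attacked by (2,7)→{6,7,8}. Safe: 1, 2, 3, 4, 5. Place at column 1.
Row 3: attacked by (1,1)→{1,3}; (2,7)→{6,7,8}. Safe: 2, 4, 5. Place at column 5.
Row 4: attacked by (1,1)→{1,4}; (2,7)→{5,7}; (3,5)→{4,5,6}. Safe: 2, 3, 8. Place at column 8.
Row 5: attacked by (1,1)→{1,5}; (2,7)→{4,7}; (3,5)→{3,5,7}; (4,8)→{7,8}. Safe: 2, 6. Place at column 2.
Row 6: attacked by (1,1)→{1,6}; (2,7)→{3,7}; (3,5)→{2,5,8}; (4,8)→{6,8}; (5,2)→{1,2,3}. Safe: 4. Place at column 4.
Row 7: attacked by (1,1)→{1,7}; (2,7)→{2,7}; (3,5)→{1,5}; (4,8)→{5,8}; (5,2)→{2,4}; (6,4)→{3,4,5}. Safe: 6. Place at column 6.
Row 8: attacked by (1,1)→{1,8}; (2,7)→{1,7}; (3,5)→{5}; (4,8)→{4,8}; (5,2)→{2,5}; (6,4)→{2,4,6}; (7,6)→{5,6,7}. Safe: 3. Place at column 3.
Columns [1, 7, 5, 8, 2, 4, 6, 3], r−c [0, -5, -2, -4, 3, 2, 1, 5], r+c [2, 9, 8, 12, 7, 10, 13, 11] are all distinct, so no two queens attack.

(1,1) (2,7) (3,5) (4,8) (5,2) (6,4) (7,6) (8,3)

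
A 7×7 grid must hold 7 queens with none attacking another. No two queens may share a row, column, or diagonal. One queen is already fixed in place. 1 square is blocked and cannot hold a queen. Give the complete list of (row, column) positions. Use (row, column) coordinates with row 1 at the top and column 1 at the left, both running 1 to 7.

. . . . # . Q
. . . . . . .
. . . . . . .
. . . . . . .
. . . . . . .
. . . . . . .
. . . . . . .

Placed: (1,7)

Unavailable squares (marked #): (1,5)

Row 2: attacked by (1,7)→{6,7}. Safe: 1, 2, 3, 4, 5. Place at column 3.
Row 3: attacked by (1,7)→{5,7}; (2,3)→{2,3,4}. Safe: 1, 6. Place at column 6.
Row 4: attacked by (1,7)→{4,7}; (2,3)→{1,3,5}; (3,6)→{5,6,7}. Safe: 2. Place at column 2.
Row 5: attacked by (1,7)→{3,7}; (2,3)→{3,6}; (3,6)→{4,6}; (4,2)→{1,2,3}. Safe: 5. Place at column 5.
Row 6: attacked by (1,7)→{2,7}; (2,3)→{3,7}; (3,6)→{3,6}; (4,2)→{2,4}; (5,5)→{4,5,6}. Safe: 1. Place at column 1.
Row 7: attacked by (1,7)→{1,7}; (2,3)→{3}; (3,6)→{2,6}; (4,2)→{2,5}; (5,5)→{3,5,7}; (6,1)→{1,2}. Safe: 4. Place at column 4.
Columns [7, 3, 6, 2, 5, 1, 4], r−c [-6, -1, -3, 2, 0, 5, 3], r+c [8, 5, 9, 6, 10, 7, 11] are all distinct, so no two queens attack.

(1,7) (2,3) (3,6) (4,2) (5,5) (6,1) (7,4)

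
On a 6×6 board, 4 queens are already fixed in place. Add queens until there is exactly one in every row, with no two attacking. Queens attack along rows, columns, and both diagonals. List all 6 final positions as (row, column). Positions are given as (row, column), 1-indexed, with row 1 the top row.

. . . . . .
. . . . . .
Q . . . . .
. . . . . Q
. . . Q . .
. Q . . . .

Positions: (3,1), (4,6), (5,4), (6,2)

(1,5) (2,3) (3,1) (4,6) (5,4) (6,2)

Row 1: attacked by (3,1)→{1,3}; (4,6)→{3,6}; (5,4)→{4}; (6,2)→{2}. Safe: 5. Place at column 5.
Row 2: attacked by (1,5)→{4,5,6}; (3,1)→{1,2}; (4,6)→{4,6}; (5,4)→{1,4}; (6,2)→{2,6}. Safe: 3. Place at column 3.
Columns [5, 3, 1, 6, 4, 2], r−c [-4, -1, 2, -2, 1, 4], r+c [6, 5, 4, 10, 9, 8] are all distinct, so no two queens attack.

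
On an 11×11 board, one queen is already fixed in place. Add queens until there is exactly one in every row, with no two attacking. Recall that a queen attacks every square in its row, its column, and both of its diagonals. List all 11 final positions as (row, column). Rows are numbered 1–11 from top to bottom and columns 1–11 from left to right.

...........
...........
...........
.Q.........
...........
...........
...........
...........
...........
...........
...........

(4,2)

Row 1: attacked by (4,2)→{2,5}. Safe: 1, 3, 4, 6, 7, 8, 9, 10, 11. Place at column 7.
Row 2: attacked by (1,7)→{6,7,8}; (4,2)→{2,4}. Safe: 1, 3, 5, 9, 10, 11. Place at column 9.
Row 3: attacked by (1,7)→{5,7,9}; (2,9)→{8,9,10}; (4,2)→{1,2,3}. Safe: 4, 6, 11. Place at column 11.
Row 5: attacked by (1,7)→{3,7,11}; (2,9)→{6,9}; (3,11)→{9,11}; (4,2)→{1,2,3}. Safe: 4, 5, 8, 10. Place at column 4.
Row 6: attacked by (1,7)→{2,7}; (2,9)→{5,9}; (3,11)→{8,11}; (4,2)→{2,4}; (5,4)→{3,4,5}. Safe: 1, 6, 10. Place at column 6.
Row 7: attacked by (1,7)→{1,7}; (2,9)→{4,9}; (3,11)→{7,11}; (4,2)→{2,5}; (5,4)→{2,4,6}; (6,6)→{5,6,7}. Safe: 3, 8, 10. Place at column 8.
Row 8: attacked by (1,7)→{7}; (2,9)→{3,9}; (3,11)→{6,11}; (4,2)→{2,6}; (5,4)→{1,4,7}; (6,6)→{4,6,8}; (7,8)→{7,8,9}. Safe: 5, 10. Place at column 10.
Row 9: attacked by (1,7)→{7}; (2,9)→{2,9}; (3,11)→{5,11}; (4,2)→{2,7}; (5,4)→{4,8}; (6,6)→{3,6,9}; (7,8)→{6,8,10}; (8,10)→{9,10,11}. Safe: 1. Place at column 1.
Row 10: attacked by (1,7)→{7}; (2,9)→{1,9}; (3,11)→{4,11}; (4,2)→{2,8}; (5,4)→{4,9}; (6,6)→{2,6,10}; (7,8)→{5,8,11}; (8,10)→{8,10}; (9,1)→{1,2}. Safe: 3. Place at column 3.
Row 11: attacked by (1,7)→{7}; (2,9)→{9}; (3,11)→{3,11}; (4,2)→{2,9}; (5,4)→{4,10}; (6,6)→{1,6,11}; (7,8)→{4,8}; (8,10)→{7,10}; (9,1)→{1,3}; (10,3)→{2,3,4}. Safe: 5. Place at column 5.
Columns [7, 9, 11, 2, 4, 6, 8, 10, 1, 3, 5], r−c [-6, -7, -8, 2, 1, 0, -1, -2, 8, 7, 6], r+c [8, 11, 14, 6, 9, 12, 15, 18, 10, 13, 16] are all distinct, so no two queens attack.

(1,7) (2,9) (3,11) (4,2) (5,4) (6,6) (7,8) (8,10) (9,1) (10,3) (11,5)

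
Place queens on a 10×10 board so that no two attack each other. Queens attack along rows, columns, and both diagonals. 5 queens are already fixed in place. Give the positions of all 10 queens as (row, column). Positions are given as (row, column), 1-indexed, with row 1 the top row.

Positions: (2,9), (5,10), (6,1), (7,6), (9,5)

Row 1: attacked by (2,9)→{8,9,10}; (5,10)→{6,10}; (6,1)→{1,6}; (7,6)→{6}; (9,5)→{5}. Safe: 2, 3, 4, 7. Place at column 4.
Row 3: attacked by (1,4)→{2,4,6}; (2,9)→{8,9,10}; (5,10)→{8,10}; (6,1)→{1,4}; (7,6)→{2,6,10}; (9,5)→{5}. Safe: 3, 7. Place at column 3.
Row 4: attacked by (1,4)→{1,4,7}; (2,9)→{7,9}; (3,3)→{2,3,4}; (5,10)→{9,10}; (6,1)→{1,3}; (7,6)→{3,6,9}; (9,5)→{5,10}. Safe: 8. Place at column 8.
Row 8: attacked by (1,4)→{4}; (2,9)→{3,9}; (3,3)→{3,8}; (4,8)→{4,8}; (5,10)→{7,10}; (6,1)→{1,3}; (7,6)→{5,6,7}; (9,5)→{4,5,6}. Safe: 2. Place at column 2.
Row 10: attacked by (1,4)→{4}; (2,9)→{1,9}; (3,3)→{3,10}; (4,8)→{2,8}; (5,10)→{5,10}; (6,1)→{1,5}; (7,6)→{3,6,9}; (8,2)→{2,4}; (9,5)→{4,5,6}. Safe: 7. Place at column 7.
Columns [4, 9, 3, 8, 10, 1, 6, 2, 5, 7], r−c [-3, -7, 0, -4, -5, 5, 1, 6, 4, 3], r+c [5, 11, 6, 12, 15, 7, 13, 10, 14, 17] are all distinct, so no two queens attack.

(1,4) (2,9) (3,3) (4,8) (5,10) (6,1) (7,6) (8,2) (9,5) (10,7)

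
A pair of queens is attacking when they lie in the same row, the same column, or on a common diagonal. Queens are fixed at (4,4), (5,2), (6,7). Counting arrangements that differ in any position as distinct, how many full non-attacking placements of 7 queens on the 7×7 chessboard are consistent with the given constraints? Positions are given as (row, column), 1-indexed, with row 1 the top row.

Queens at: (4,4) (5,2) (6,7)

2

Branch on row 1: col 3 → 1; col 5 → 1.
Sum: 1 + 1 = 2.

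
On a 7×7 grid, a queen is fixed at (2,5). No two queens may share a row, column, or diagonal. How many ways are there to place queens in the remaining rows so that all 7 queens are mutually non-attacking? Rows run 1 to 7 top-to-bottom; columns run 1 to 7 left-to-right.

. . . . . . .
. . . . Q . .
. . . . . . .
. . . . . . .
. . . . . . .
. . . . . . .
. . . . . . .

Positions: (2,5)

6

Branch on row 1: col 1 → 1; col 2 → 3; col 3 → 1; col 7 → 1.
Sum: 1 + 3 + 1 + 1 = 6.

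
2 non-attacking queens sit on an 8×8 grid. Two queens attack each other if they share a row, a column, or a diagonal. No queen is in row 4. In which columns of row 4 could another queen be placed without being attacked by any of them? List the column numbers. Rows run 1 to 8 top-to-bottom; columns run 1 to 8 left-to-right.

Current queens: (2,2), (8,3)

(2,2) attacks row 4 at column 2 and diagonals 4.
(8,3) attacks row 4 at column 3 and diagonals 7.
Attacked columns: {2, 3, 4, 7}. Safe: {1, 5, 6, 8}.

columns 1, 5, 6, 8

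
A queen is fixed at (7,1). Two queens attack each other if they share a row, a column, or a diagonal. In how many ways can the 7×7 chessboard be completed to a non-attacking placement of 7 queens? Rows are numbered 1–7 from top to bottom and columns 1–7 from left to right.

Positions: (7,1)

4

Branch on row 1: col 2 → 0; col 3 → 1; col 4 → 1; col 5 → 1; col 6 → 1.
Sum: 0 + 1 + 1 + 1 + 1 = 4.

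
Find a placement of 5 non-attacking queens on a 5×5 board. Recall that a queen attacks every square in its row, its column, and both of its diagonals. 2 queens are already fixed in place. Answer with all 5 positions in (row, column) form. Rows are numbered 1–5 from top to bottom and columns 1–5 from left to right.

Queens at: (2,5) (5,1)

(1,3) (2,5) (3,2) (4,4) (5,1)

Row 1: attacked by (2,5)→{4,5}; (5,1)→{1,5}. Safe: 2, 3. Place at column 3.
Row 3: attacked by (1,3)→{1,3,5}; (2,5)→{4,5}; (5,1)→{1,3}. Safe: 2. Place at column 2.
Row 4: attacked by (1,3)→{3}; (2,5)→{3,5}; (3,2)→{1,2,3}; (5,1)→{1,2}. Safe: 4. Place at column 4.
Columns [3, 5, 2, 4, 1], r−c [-2, -3, 1, 0, 4], r+c [4, 7, 5, 8, 6] are all distinct, so no two queens attack.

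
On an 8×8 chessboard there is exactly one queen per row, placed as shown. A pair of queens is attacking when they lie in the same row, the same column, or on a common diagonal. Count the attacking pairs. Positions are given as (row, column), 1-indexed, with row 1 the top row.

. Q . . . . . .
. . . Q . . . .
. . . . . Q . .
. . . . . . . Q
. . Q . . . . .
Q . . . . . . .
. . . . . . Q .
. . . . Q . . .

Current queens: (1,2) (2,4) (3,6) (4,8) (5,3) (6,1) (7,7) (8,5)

All columns are distinct and no two queens satisfy |Δrow| = |Δcol|, so no pair attacks.

0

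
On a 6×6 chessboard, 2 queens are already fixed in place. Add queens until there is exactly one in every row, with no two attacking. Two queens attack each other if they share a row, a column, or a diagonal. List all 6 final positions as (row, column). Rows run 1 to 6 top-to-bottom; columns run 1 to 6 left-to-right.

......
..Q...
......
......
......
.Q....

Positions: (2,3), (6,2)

Row 1: attacked by (2,3)→{2,3,4}; (6,2)→{2}. Safe: 1, 5, 6. Place at column 5.
Row 3: attacked by (1,5)→{3,5}; (2,3)→{2,3,4}; (6,2)→{2,5}. Safe: 1, 6. Place at column 1.
Row 4: attacked by (1,5)→{2,5}; (2,3)→{1,3,5}; (3,1)→{1,2}; (6,2)→{2,4}. Safe: 6. Place at column 6.
Row 5: attacked by (1,5)→{1,5}; (2,3)→{3,6}; (3,1)→{1,3}; (4,6)→{5,6}; (6,2)→{1,2,3}. Safe: 4. Place at column 4.
Columns [5, 3, 1, 6, 4, 2], r−c [-4, -1, 2, -2, 1, 4], r+c [6, 5, 4, 10, 9, 8] are all distinct, so no two queens attack.

(1,5) (2,3) (3,1) (4,6) (5,4) (6,2)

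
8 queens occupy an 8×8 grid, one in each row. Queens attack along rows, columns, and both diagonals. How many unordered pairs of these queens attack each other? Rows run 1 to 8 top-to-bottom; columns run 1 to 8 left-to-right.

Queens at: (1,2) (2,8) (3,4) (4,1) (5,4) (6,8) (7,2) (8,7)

6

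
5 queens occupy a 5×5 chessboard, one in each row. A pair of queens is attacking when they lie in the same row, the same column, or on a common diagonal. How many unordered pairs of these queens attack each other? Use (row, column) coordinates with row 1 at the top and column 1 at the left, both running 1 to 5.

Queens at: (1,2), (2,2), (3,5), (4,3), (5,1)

1

Same column: (1,2)–(2,2) (column 2).
Total attacking pairs: 1.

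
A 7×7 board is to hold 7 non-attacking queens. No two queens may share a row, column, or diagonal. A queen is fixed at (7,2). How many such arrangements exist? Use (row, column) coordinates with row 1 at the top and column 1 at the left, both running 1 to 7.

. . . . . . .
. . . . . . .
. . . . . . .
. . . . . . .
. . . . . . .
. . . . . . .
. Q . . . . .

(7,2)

Branch on row 1: col 1 → 0; col 3 → 0; col 4 → 1; col 5 → 1; col 6 → 4; col 7 → 1.
Sum: 0 + 0 + 1 + 1 + 4 + 1 = 7.

7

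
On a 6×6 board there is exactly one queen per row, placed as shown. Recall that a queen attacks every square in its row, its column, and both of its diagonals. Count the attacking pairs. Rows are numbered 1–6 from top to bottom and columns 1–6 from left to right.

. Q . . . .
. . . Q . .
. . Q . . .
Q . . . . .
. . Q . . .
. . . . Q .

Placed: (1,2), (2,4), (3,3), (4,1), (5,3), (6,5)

2

Same column: (3,3)–(5,3) (column 3).
Same diagonal: (2,4)–(3,3) (|2−3| = |4−3| = 1).
Total attacking pairs: 2.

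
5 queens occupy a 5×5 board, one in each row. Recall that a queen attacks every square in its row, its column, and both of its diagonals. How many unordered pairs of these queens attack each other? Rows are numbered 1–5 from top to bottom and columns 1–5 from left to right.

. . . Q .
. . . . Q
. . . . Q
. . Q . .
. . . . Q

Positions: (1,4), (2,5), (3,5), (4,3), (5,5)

Same column: (2,5)–(3,5) (column 5); (2,5)–(5,5) (column 5); (3,5)–(5,5) (column 5).
Same diagonal: (1,4)–(2,5) (|1−2| = |4−5| = 1); (2,5)–(4,3) (|2−4| = |5−3| = 2).
Total attacking pairs: 5.

5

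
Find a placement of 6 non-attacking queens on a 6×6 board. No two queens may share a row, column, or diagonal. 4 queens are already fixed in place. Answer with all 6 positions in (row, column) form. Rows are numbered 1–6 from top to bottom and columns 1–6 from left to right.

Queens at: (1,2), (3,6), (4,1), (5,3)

Row 2: attacked by (1,2)→{1,2,3}; (3,6)→{5,6}; (4,1)→{1,3}; (5,3)→{3,6}. Safe: 4. Place at column 4.
Row 6: attacked by (1,2)→{2}; (2,4)→{4}; (3,6)→{3,6}; (4,1)→{1,3}; (5,3)→{2,3,4}. Safe: 5. Place at column 5.
Columns [2, 4, 6, 1, 3, 5], r−c [-1, -2, -3, 3, 2, 1], r+c [3, 6, 9, 5, 8, 11] are all distinct, so no two queens attack.

(1,2) (2,4) (3,6) (4,1) (5,3) (6,5)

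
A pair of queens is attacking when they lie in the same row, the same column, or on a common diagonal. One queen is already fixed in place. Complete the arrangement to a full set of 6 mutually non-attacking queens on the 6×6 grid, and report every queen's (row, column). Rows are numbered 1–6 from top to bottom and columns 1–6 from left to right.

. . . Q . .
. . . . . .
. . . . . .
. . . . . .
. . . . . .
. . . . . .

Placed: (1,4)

Row 2: attacked by (1,4)→{3,4,5}. Safe: 1, 2, 6. Place at column 1.
Row 3: attacked by (1,4)→{2,4,6}; (2,1)→{1,2}. Safe: 3, 5. Place at column 5.
Row 4: attacked by (1,4)→{1,4}; (2,1)→{1,3}; (3,5)→{4,5,6}. Safe: 2. Place at column 2.
Row 5: attacked by (1,4)→{4}; (2,1)→{1,4}; (3,5)→{3,5}; (4,2)→{1,2,3}. Safe: 6. Place at column 6.
Row 6: attacked by (1,4)→{4}; (2,1)→{1,5}; (3,5)→{2,5}; (4,2)→{2,4}; (5,6)→{5,6}. Safe: 3. Place at column 3.
Columns [4, 1, 5, 2, 6, 3], r−c [-3, 1, -2, 2, -1, 3], r+c [5, 3, 8, 6, 11, 9] are all distinct, so no two queens attack.

(1,4) (2,1) (3,5) (4,2) (5,6) (6,3)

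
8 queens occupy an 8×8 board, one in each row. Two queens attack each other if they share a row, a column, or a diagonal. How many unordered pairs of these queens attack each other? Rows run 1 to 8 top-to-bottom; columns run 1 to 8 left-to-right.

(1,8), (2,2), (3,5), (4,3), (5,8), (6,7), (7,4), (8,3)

4

Same column: (1,8)–(5,8) (column 8); (4,3)–(8,3) (column 3).
Same diagonal: (5,8)–(6,7) (|5−6| = |8−7| = 1); (7,4)–(8,3) (|7−8| = |4−3| = 1).
Total attacking pairs: 4.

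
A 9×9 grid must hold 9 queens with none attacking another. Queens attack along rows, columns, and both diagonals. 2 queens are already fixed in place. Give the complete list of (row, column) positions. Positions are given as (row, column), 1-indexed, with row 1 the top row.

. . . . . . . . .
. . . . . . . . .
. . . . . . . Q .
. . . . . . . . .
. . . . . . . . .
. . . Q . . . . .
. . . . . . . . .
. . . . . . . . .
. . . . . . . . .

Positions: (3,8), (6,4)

Row 1: attacked by (3,8)→{6,8}; (6,4)→{4,9}. Safe: 1, 2, 3, 5, 7. Place at column 1.
Row 2: attacked by (1,1)→{1,2}; (3,8)→{7,8,9}; (6,4)→{4,8}. Safe: 3, 5, 6. Place at column 6.
Row 4: attacked by (1,1)→{1,4}; (2,6)→{4,6,8}; (3,8)→{7,8,9}; (6,4)→{2,4,6}. Safe: 3, 5. Place at column 3.
Row 5: attacked by (1,1)→{1,5}; (2,6)→{3,6,9}; (3,8)→{6,8}; (4,3)→{2,3,4}; (6,4)→{3,4,5}. Safe: 7. Place at column 7.
Row 7: attacked by (1,1)→{1,7}; (2,6)→{1,6}; (3,8)→{4,8}; (4,3)→{3,6}; (5,7)→{5,7,9}; (6,4)→{3,4,5}. Safe: 2. Place at column 2.
Row 8: attacked by (1,1)→{1,8}; (2,6)→{6}; (3,8)→{3,8}; (4,3)→{3,7}; (5,7)→{4,7}; (6,4)→{2,4,6}; (7,2)→{1,2,3}. Safe: 5, 9. Place at column 9.
Row 9: attacked by (1,1)→{1,9}; (2,6)→{6}; (3,8)→{2,8}; (4,3)→{3,8}; (5,7)→{3,7}; (6,4)→{1,4,7}; (7,2)→{2,4}; (8,9)→{8,9}. Safe: 5. Place at column 5.
Columns [1, 6, 8, 3, 7, 4, 2, 9, 5], r−c [0, -4, -5, 1, -2, 2, 5, -1, 4], r+c [2, 8, 11, 7, 12, 10, 9, 17, 14] are all distinct, so no two queens attack.

(1,1) (2,6) (3,8) (4,3) (5,7) (6,4) (7,2) (8,9) (9,5)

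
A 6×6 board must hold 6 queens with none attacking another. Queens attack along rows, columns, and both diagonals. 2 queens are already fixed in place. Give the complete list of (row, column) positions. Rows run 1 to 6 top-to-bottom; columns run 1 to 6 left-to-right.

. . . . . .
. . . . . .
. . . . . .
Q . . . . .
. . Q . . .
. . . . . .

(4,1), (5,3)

(1,2) (2,4) (3,6) (4,1) (5,3) (6,5)

Row 1: attacked by (4,1)→{1,4}; (5,3)→{3}. Safe: 2, 5, 6. Place at column 2.
Row 2: attacked by (1,2)→{1,2,3}; (4,1)→{1,3}; (5,3)→{3,6}. Safe: 4, 5. Place at column 4.
Row 3: attacked by (1,2)→{2,4}; (2,4)→{3,4,5}; (4,1)→{1,2}; (5,3)→{1,3,5}. Safe: 6. Place at column 6.
Row 6: attacked by (1,2)→{2}; (2,4)→{4}; (3,6)→{3,6}; (4,1)→{1,3}; (5,3)→{2,3,4}. Safe: 5. Place at column 5.
Columns [2, 4, 6, 1, 3, 5], r−c [-1, -2, -3, 3, 2, 1], r+c [3, 6, 9, 5, 8, 11] are all distinct, so no two queens attack.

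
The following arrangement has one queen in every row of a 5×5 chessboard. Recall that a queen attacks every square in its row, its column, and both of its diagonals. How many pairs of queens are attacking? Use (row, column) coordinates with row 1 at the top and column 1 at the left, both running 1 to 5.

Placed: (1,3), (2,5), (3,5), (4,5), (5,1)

Same column: (2,5)–(3,5) (column 5); (2,5)–(4,5) (column 5); (3,5)–(4,5) (column 5).
Same diagonal: (1,3)–(3,5) (|1−3| = |3−5| = 2).
Total attacking pairs: 4.

4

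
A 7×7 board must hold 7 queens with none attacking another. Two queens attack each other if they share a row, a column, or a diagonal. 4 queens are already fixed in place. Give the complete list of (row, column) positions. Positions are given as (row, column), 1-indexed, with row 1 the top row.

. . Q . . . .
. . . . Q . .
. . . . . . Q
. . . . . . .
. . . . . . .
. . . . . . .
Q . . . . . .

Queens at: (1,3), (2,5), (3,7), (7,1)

Row 4: attacked by (1,3)→{3,6}; (2,5)→{3,5,7}; (3,7)→{6,7}; (7,1)→{1,4}. Safe: 2. Place at column 2.
Row 5: attacked by (1,3)→{3,7}; (2,5)→{2,5}; (3,7)→{5,7}; (4,2)→{1,2,3}; (7,1)→{1,3}. Safe: 4, 6. Place at column 4.
Row 6: attacked by (1,3)→{3}; (2,5)→{1,5}; (3,7)→{4,7}; (4,2)→{2,4}; (5,4)→{3,4,5}; (7,1)→{1,2}. Safe: 6. Place at column 6.
Columns [3, 5, 7, 2, 4, 6, 1], r−c [-2, -3, -4, 2, 1, 0, 6], r+c [4, 7, 10, 6, 9, 12, 8] are all distinct, so no two queens attack.

(1,3) (2,5) (3,7) (4,2) (5,4) (6,6) (7,1)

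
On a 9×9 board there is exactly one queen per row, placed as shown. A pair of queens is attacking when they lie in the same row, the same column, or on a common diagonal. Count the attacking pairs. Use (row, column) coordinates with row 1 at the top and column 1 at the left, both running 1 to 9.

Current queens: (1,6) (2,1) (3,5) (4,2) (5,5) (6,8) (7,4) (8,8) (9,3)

4

Same column: (3,5)–(5,5) (column 5); (6,8)–(8,8) (column 8).
Same diagonal: (3,5)–(6,8) (|3−6| = |5−8| = 3); (5,5)–(8,8) (|5−8| = |5−8| = 3).
Total attacking pairs: 4.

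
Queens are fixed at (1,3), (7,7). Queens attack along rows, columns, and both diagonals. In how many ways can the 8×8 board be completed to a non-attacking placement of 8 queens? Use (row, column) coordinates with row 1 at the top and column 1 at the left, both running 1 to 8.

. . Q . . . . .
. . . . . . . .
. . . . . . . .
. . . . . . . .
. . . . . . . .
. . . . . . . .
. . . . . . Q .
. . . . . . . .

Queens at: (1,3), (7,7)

Branch on row 2: col 1 → 0; col 5 → 1; col 6 → 4; col 8 → 0.
Sum: 0 + 1 + 4 + 0 = 5.

5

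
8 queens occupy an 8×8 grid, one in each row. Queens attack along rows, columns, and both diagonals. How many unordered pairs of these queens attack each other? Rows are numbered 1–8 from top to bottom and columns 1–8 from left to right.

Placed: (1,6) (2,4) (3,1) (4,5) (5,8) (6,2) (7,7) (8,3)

0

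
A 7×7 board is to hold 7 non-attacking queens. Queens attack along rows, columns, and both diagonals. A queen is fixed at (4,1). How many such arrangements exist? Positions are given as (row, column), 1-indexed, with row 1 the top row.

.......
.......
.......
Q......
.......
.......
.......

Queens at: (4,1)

6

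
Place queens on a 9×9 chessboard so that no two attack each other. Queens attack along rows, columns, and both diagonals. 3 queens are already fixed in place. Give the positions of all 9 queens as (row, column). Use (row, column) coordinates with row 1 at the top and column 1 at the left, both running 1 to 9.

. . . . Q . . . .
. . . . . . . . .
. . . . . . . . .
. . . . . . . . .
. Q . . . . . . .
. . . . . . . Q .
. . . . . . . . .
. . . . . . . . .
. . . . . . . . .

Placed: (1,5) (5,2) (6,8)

Row 2: attacked by (1,5)→{4,5,6}; (5,2)→{2,5}; (6,8)→{4,8}. Safe: 1, 3, 7, 9. Place at column 1.
Row 3: attacked by (1,5)→{3,5,7}; (2,1)→{1,2}; (5,2)→{2,4}; (6,8)→{5,8}. Safe: 6, 9. Place at column 6.
Row 4: attacked by (1,5)→{2,5,8}; (2,1)→{1,3}; (3,6)→{5,6,7}; (5,2)→{1,2,3}; (6,8)→{6,8}. Safe: 4, 9. Place at column 4.
Row 7: attacked by (1,5)→{5}; (2,1)→{1,6}; (3,6)→{2,6}; (4,4)→{1,4,7}; (5,2)→{2,4}; (6,8)→{7,8,9}. Safe: 3. Place at column 3.
Row 8: attacked by (1,5)→{5}; (2,1)→{1,7}; (3,6)→{1,6}; (4,4)→{4,8}; (5,2)→{2,5}; (6,8)→{6,8}; (7,3)→{2,3,4}. Safe: 9. Place at column 9.
Row 9: attacked by (1,5)→{5}; (2,1)→{1,8}; (3,6)→{6}; (4,4)→{4,9}; (5,2)→{2,6}; (6,8)→{5,8}; (7,3)→{1,3,5}; (8,9)→{8,9}. Safe: 7. Place at column 7.
Columns [5, 1, 6, 4, 2, 8, 3, 9, 7], r−c [-4, 1, -3, 0, 3, -2, 4, -1, 2], r+c [6, 3, 9, 8, 7, 14, 10, 17, 16] are all distinct, so no two queens attack.

(1,5) (2,1) (3,6) (4,4) (5,2) (6,8) (7,3) (8,9) (9,7)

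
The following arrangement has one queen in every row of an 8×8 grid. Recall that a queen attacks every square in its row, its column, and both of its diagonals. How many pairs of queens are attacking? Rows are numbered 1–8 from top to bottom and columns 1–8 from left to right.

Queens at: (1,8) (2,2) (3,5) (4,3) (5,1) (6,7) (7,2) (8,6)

Same column: (2,2)–(7,2) (column 2).
Same diagonal: (1,8)–(7,2) (|1−7| = |8−2| = 6).
Total attacking pairs: 2.

2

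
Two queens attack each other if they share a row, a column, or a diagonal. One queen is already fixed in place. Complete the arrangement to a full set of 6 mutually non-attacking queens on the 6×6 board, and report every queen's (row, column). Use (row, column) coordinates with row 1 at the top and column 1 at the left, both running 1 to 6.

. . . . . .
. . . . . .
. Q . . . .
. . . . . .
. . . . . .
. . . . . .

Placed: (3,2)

Row 1: attacked by (3,2)→{2,4}. Safe: 1, 3, 5, 6. Place at column 3.
Row 2: attacked by (1,3)→{2,3,4}; (3,2)→{1,2,3}. Safe: 5, 6. Place at column 6.
Row 4: attacked by (1,3)→{3,6}; (2,6)→{4,6}; (3,2)→{1,2,3}. Safe: 5. Place at column 5.
Row 5: attacked by (1,3)→{3}; (2,6)→{3,6}; (3,2)→{2,4}; (4,5)→{4,5,6}. Safe: 1. Place at column 1.
Row 6: attacked by (1,3)→{3}; (2,6)→{2,6}; (3,2)→{2,5}; (4,5)→{3,5}; (5,1)→{1,2}. Safe: 4. Place at column 4.
Columns [3, 6, 2, 5, 1, 4], r−c [-2, -4, 1, -1, 4, 2], r+c [4, 8, 5, 9, 6, 10] are all distinct, so no two queens attack.

(1,3) (2,6) (3,2) (4,5) (5,1) (6,4)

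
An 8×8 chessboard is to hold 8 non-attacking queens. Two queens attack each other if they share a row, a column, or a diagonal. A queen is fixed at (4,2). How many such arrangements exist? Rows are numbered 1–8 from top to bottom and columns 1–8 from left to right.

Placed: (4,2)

8

Branch on row 1: col 1 → 0; col 3 → 2; col 4 → 2; col 6 → 3; col 7 → 1; col 8 → 0.
Sum: 0 + 2 + 2 + 3 + 1 + 0 = 8.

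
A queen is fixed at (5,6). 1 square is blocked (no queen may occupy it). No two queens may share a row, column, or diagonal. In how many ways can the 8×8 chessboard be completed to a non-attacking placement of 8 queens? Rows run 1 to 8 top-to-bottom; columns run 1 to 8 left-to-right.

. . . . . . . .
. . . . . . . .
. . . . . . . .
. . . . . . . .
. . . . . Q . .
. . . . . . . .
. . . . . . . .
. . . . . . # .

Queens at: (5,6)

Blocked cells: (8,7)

11

Branch on row 1: col 1 → 0; col 3 → 2; col 4 → 5; col 5 → 0; col 7 → 3; col 8 → 1.
Sum: 0 + 2 + 5 + 0 + 3 + 1 = 11.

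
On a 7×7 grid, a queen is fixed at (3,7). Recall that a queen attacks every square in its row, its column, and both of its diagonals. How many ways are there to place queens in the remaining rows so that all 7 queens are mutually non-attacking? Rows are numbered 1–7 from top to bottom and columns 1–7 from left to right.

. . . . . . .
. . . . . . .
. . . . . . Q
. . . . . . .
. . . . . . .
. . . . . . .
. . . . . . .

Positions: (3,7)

6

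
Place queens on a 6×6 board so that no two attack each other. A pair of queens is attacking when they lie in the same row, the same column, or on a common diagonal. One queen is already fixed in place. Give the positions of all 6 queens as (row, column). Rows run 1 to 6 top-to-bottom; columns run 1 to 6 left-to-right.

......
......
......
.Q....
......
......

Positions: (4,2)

Row 1: attacked by (4,2)→{2,5}. Safe: 1, 3, 4, 6. Place at column 4.
Row 2: attacked by (1,4)→{3,4,5}; (4,2)→{2,4}. Safe: 1, 6. Place at column 1.
Row 3: attacked by (1,4)→{2,4,6}; (2,1)→{1,2}; (4,2)→{1,2,3}. Safe: 5. Place at column 5.
Row 5: attacked by (1,4)→{4}; (2,1)→{1,4}; (3,5)→{3,5}; (4,2)→{1,2,3}. Safe: 6. Place at column 6.
Row 6: attacked by (1,4)→{4}; (2,1)→{1,5}; (3,5)→{2,5}; (4,2)→{2,4}; (5,6)→{5,6}. Safe: 3. Place at column 3.
Columns [4, 1, 5, 2, 6, 3], r−c [-3, 1, -2, 2, -1, 3], r+c [5, 3, 8, 6, 11, 9] are all distinct, so no two queens attack.

(1,4) (2,1) (3,5) (4,2) (5,6) (6,3)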